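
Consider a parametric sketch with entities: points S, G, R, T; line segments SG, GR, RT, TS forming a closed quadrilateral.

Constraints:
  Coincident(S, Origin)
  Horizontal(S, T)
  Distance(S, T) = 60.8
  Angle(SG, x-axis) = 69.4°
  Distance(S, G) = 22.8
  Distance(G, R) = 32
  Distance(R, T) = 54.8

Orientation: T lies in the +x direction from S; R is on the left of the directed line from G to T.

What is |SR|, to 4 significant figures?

53.85

S is at the origin; S and T share the same y with |ST| = 60.8 and T in +x, so T = (60.8, 0). SG runs at 69.4° with |SG| = 22.8, so G = (8.022, 21.34). R is determined by |GR| = 32.0 and |RT| = 54.8 together: it lies at the intersection of circle(G, 32.0) and circle(T, 54.8). With |GT| = 56.93, the foot of the radical line on GT is 11.08 from G and the perpendicular offset is √(32.0² − 11.08²) = 30.02. Taking the left-of-GT solution: R = (29.55, 45.02).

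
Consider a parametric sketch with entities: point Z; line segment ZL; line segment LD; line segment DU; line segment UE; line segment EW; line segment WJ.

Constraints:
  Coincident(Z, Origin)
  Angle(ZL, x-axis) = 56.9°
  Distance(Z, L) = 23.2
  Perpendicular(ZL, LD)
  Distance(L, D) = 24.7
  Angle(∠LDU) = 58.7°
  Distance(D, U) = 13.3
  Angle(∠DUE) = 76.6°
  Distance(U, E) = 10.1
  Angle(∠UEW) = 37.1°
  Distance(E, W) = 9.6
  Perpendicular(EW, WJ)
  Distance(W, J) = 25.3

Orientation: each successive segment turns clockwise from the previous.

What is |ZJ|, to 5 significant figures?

18.343

∠UEW = 37.1° gives EW at -40.700° from the x-axis; with |EW| = 9.6, W = (26.511, 3.8114). The perpendicularity gives WJ at right angles to EW, so WJ runs at -130.70°; with |WJ| = 25.3, J = (10.012, -15.369). Then |ZJ| = |J − Z| = 18.343.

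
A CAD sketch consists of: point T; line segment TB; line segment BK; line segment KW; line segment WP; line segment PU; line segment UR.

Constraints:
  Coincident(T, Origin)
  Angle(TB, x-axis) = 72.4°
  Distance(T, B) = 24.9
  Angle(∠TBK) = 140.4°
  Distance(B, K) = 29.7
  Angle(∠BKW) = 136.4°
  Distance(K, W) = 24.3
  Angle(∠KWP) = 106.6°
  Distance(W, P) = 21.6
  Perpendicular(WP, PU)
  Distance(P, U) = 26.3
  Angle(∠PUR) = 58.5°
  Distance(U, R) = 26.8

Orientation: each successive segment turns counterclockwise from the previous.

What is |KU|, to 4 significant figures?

28.70

T is at the origin; TB runs at 72.4° with length 24.9, so B = (7.529, 23.73). ∠TBK = 140.4° gives BK at 112.0° from the x-axis; with |BK| = 29.7, K = (-3.597, 51.27). ∠BKW = 136.4° gives KW at 155.6° from the x-axis; with |KW| = 24.3, W = (-25.73, 61.31). ∠KWP = 106.6° gives WP at -131.0° from the x-axis; with |WP| = 21.6, P = (-39.90, 45.01). WP is perpendicular to PU, so PU runs at -41.00°; with |PU| = 26.3, U = (-20.05, 27.75). Then |KU| = |U − K| = 28.70.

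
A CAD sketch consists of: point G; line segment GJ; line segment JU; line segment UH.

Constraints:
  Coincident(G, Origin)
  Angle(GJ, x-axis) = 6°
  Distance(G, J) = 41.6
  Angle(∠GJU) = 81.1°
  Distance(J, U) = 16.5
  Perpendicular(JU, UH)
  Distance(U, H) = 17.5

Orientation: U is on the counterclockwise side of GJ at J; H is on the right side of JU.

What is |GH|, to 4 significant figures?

59.46

G is at the origin; GJ runs at 6.0° with length 41.6, so J = 41.6·(cos 6.0°, sin 6.0°) = (41.37, 4.348). ∠GJU = 81.1°, so JU runs at 6.0° + (180° − 81.1°) = 104.9° from the x-axis; with |JU| = 16.5, U = J + 16.5·(cos 104.9°, sin 104.9°) = (37.13, 20.29). JU is perpendicular to UH; with |UH| = 17.5 on the right of JU, H = U + 17.5·(0.9664, 0.2571) = (54.04, 24.79). Then |GH| = |H − G| = 59.46.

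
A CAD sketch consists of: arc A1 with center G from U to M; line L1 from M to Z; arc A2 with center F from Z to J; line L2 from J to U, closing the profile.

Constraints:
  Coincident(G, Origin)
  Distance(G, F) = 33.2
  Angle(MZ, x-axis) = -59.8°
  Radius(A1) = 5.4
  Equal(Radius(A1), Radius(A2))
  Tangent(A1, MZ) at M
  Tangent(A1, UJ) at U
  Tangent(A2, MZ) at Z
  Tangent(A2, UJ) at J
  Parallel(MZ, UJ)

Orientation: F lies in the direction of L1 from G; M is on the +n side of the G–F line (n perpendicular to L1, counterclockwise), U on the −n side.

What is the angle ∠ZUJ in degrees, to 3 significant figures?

18.0°

Tangency of A1 to both parallel lines with radius 5.4 puts M and U at G ± 5.4·n: M = (4.67, 2.72), U = (-4.67, -2.72). Equal radii place Z and J the same way about F: Z = F + 5.4·n = (21.4, -26.0), J = F − 5.4·n = (12.0, -31.4). Then cos ∠ZUJ = UZ·UJ / (|UZ||UJ|), giving 18.0°.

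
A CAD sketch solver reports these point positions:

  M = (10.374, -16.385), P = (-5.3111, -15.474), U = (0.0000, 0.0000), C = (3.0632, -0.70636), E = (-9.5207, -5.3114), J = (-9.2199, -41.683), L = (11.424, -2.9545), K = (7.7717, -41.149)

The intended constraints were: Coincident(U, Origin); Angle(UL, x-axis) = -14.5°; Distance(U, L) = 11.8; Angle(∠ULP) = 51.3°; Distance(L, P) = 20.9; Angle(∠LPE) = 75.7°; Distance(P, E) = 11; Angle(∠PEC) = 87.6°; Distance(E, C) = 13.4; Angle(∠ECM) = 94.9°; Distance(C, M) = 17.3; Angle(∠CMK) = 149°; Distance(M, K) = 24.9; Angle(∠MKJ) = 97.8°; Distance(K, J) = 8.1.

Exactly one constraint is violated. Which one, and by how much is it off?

Distance(K, J) = 8.1 — off by 8.90.

U = (0.00, 0.00) ✓; UL at -14.50° ✓; |UL| = 11.80 ✓; ∠ULP = 51.30° ✓; |LP| = 20.90 ✓; ∠LPE = 75.70° ✓; |PE| = 11.00 ✓; ∠PEC = 87.60° ✓; |EC| = 13.40 ✓; ∠ECM = 94.90° ✓; |CM| = 17.30 ✓; ∠CMK = 149.0° ✓; |MK| = 24.90 ✓; ∠MKJ = 97.80° ✓; |KJ| = 17.00 ✗.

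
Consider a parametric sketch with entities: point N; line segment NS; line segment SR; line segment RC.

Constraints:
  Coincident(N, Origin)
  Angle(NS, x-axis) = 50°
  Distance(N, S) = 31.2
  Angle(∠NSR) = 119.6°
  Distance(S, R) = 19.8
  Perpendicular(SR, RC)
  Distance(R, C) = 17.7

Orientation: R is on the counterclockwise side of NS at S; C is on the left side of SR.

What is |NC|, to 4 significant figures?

36.45

N is at the origin; NS runs at 50.0° with length 31.2, so S = 31.2·(cos 50.0°, sin 50.0°) = (20.05, 23.90). ∠NSR = 119.6°, so SR runs at 50.0° + (180° − 119.6°) = 110.4° from the x-axis; with |SR| = 19.8, R = S + 19.8·(cos 110.4°, sin 110.4°) = (13.15, 42.46). The perpendicularity gives RC at right angles to SR; with |RC| = 17.7 on the left of SR, C = R + 17.7·(-0.9373, -0.3486) = (-3.437, 36.29). Then |NC| = |C − N| = 36.45.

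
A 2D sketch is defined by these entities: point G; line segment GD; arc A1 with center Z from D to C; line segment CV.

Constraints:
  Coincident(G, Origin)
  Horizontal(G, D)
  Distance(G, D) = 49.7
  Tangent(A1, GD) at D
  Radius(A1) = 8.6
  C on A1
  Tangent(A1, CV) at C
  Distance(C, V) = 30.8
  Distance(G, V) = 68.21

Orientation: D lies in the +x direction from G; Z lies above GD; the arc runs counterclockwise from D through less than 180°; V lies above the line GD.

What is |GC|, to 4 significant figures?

59.02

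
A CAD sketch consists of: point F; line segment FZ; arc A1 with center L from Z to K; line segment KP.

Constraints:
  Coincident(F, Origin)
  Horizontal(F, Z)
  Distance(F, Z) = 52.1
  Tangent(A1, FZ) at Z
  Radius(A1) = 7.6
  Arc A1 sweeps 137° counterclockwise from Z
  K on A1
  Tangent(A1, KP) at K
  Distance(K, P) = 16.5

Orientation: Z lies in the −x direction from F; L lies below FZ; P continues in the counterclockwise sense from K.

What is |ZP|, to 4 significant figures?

25.36

On A1, Z sits at bearing 90° from L; a 137° counterclockwise sweep puts K at bearing 227°, so K = L + 7.6·(cos 227°, sin 227°) = (-57.28, -13.16). Tangency of A1 to KP means the radius LK is perpendicular to KP, so KP runs along (−sin 227°, cos 227°); with |KP| = 16.5, P = (-45.22, -24.41). Then |ZP| = |P − Z| = 25.36.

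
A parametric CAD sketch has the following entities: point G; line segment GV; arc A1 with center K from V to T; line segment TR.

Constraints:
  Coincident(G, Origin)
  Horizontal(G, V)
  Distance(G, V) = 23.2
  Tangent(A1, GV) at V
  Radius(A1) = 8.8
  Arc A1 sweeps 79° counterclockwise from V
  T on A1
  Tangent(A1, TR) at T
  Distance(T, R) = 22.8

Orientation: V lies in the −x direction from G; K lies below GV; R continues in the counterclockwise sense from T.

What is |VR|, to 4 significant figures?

32.23

G is at the origin; GV is horizontal with |GV| = 23.2 and V on the −x side, so V = (-23.20, 0.000). A1 meets GV tangentially, so KV is at right angles to GV, so K = V + (0, -8.8) = (-23.20, -8.800). On A1, V sits at bearing 90° from K; a 79° counterclockwise sweep puts T at bearing 169°, so T = K + 8.8·(cos 169°, sin 169°) = (-31.84, -7.121). The tangent condition forces KT to be normal to TR, so TR runs along (−sin 169°, cos 169°); with |TR| = 22.8, R = (-36.19, -29.50). Then |VR| = |R − V| = 32.23.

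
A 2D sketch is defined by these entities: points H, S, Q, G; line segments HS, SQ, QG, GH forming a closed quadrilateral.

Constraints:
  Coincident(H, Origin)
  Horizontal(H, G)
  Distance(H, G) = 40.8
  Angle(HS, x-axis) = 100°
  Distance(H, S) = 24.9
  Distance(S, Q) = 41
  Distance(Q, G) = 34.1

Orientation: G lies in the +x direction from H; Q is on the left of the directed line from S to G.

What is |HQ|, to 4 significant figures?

49.05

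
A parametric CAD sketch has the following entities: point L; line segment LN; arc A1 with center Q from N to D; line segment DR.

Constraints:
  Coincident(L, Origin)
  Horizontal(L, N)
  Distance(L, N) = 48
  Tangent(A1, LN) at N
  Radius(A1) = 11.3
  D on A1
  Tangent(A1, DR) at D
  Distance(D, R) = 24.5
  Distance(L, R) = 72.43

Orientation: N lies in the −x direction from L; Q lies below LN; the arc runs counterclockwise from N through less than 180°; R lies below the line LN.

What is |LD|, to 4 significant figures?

59.61

Checks: |LN| = 48.00 ✓; |QN| = 11.30 ✓; |QD| = 11.30 ✓; ∠(QD, DR) = 90.00° ✓; |DR| = 24.50 ✓; |LR| = 72.43 ✓.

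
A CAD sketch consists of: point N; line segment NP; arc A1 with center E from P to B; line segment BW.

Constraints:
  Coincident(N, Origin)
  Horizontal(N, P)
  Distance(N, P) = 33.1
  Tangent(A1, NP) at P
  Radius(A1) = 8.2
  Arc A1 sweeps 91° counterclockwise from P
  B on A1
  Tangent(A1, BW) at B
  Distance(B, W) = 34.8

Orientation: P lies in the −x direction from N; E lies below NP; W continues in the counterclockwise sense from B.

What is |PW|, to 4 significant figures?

43.80

On A1, P sits at bearing 90° from E; a 91° counterclockwise sweep puts B at bearing 181°, so B = E + 8.2·(cos 181°, sin 181°) = (-41.30, -8.343). A1 meets BW tangentially, so EB is at right angles to BW, so BW runs along (−sin 181°, cos 181°); with |BW| = 34.8, W = (-40.69, -43.14). Then |PW| = |W − P| = 43.80.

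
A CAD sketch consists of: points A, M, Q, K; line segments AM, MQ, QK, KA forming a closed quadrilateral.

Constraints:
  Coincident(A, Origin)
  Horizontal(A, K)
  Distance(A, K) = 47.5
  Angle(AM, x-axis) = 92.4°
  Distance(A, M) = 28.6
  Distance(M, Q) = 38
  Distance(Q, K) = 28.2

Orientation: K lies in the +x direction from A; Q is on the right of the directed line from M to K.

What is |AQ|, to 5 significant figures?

19.771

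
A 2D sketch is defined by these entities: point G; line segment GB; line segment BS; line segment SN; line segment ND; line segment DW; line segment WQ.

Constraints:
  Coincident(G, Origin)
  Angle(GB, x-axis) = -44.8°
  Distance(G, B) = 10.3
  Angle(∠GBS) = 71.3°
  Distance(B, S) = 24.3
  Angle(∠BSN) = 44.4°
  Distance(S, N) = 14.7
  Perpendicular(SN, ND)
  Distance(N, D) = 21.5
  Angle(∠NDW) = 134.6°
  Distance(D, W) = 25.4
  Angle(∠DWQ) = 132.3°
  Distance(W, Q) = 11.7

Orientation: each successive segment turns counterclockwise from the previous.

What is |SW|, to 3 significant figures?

39.5

SN is perpendicular to ND, so ND runs at -70.5°; with |ND| = 21.5, D = (11.3, -10.6). ∠NDW = 134.6° gives DW at -25.1° from the x-axis; with |DW| = 25.4, W = (34.3, -21.4). Then |SW| = |W − S| = 39.5.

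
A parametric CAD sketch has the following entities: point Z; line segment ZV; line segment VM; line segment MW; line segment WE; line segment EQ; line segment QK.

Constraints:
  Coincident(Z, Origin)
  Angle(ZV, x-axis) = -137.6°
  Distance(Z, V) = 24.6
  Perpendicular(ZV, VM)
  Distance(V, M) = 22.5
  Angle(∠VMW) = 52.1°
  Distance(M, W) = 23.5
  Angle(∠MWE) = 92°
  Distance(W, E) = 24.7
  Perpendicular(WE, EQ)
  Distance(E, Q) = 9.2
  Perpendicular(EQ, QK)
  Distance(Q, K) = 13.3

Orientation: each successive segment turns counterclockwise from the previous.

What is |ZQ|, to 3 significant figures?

28.7

Z is at the origin; ZV runs at -137.6° with length 24.6, so V = (-18.2, -16.6). The perpendicularity gives VM at right angles to ZV, so VM runs at -47.6°; with |VM| = 22.5, M = (-2.99, -33.2). ∠VMW = 52.1° gives MW at 80.3° from the x-axis; with |MW| = 23.5, W = (0.965, -10.0). ∠MWE = 92.0° gives WE at 168° from the x-axis; with |WE| = 24.7, E = (-23.2, -5.03). WE is perpendicular to EQ, so EQ runs at -102°; with |EQ| = 9.2, Q = (-25.1, -14.0). Then |ZQ| = |Q − Z| = 28.7.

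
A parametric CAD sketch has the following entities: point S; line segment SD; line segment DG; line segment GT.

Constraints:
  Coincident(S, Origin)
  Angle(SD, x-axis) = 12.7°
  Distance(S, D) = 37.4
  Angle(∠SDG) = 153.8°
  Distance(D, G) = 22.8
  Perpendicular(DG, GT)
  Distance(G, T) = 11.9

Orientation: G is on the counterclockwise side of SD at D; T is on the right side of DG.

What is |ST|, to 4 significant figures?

63.11

∠SDG = 153.8°, so DG runs at 12.7° + (180° − 153.8°) = 38.90° from the x-axis; with |DG| = 22.8, G = D + 22.8·(cos 38.90°, sin 38.90°) = (54.23, 22.54). DG ⟂ GT; with |GT| = 11.9 on the right of DG, T = G + 11.9·(0.6280, -0.7782) = (61.70, 13.28). Then |ST| = |T − S| = 63.11.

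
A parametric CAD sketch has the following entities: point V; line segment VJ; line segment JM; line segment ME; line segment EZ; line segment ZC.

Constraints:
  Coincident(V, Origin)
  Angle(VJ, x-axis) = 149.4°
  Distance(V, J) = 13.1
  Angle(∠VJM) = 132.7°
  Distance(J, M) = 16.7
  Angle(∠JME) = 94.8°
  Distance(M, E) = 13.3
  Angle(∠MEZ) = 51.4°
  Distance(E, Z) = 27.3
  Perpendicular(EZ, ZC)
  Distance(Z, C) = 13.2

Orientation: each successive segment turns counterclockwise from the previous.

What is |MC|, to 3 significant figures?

19.2

∠MEZ = 51.4° gives EZ at 50.5° from the x-axis; with |EZ| = 27.3, Z = (-7.16, 9.92). EZ ⟂ ZC, so ZC runs at 141°; with |ZC| = 13.2, C = (-17.3, 18.3). Then |MC| = |C − M| = 19.2.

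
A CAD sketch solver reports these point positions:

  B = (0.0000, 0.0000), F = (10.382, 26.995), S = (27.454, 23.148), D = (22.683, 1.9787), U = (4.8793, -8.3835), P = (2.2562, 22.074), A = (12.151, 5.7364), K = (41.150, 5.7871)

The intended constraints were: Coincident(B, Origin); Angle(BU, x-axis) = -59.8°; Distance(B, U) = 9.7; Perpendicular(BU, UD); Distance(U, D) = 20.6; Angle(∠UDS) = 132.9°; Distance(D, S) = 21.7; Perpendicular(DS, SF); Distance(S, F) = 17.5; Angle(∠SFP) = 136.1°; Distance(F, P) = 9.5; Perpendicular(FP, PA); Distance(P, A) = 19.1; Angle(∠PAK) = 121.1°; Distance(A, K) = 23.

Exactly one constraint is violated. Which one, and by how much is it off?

Distance(A, K) = 23 — off by 6.00.

B = (0.00, 0.00) ✓; BU at -59.80° ✓; |BU| = 9.700 ✓; ∠(BU, UD) = 90.00° ✓; |UD| = 20.60 ✓; ∠UDS = 132.9° ✓; |DS| = 21.70 ✓; ∠(DS, SF) = 90.00° ✓; |SF| = 17.50 ✓; ∠SFP = 136.1° ✓; |FP| = 9.500 ✓; ∠(FP, PA) = 90.00° ✓; |PA| = 19.10 ✓; ∠PAK = 121.1° ✓; |AK| = 29.00 ✗.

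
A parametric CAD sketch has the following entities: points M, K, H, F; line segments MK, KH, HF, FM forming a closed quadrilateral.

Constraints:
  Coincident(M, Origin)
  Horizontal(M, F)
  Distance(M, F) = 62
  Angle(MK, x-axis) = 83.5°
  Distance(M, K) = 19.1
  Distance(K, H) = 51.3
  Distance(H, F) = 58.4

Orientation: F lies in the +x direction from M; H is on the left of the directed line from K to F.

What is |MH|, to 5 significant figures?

66.983

Checks: M.y = 0.00, F.y = 0.00 ✓; |KH| = 51.30 ✓; |HF| = 58.40 ✓.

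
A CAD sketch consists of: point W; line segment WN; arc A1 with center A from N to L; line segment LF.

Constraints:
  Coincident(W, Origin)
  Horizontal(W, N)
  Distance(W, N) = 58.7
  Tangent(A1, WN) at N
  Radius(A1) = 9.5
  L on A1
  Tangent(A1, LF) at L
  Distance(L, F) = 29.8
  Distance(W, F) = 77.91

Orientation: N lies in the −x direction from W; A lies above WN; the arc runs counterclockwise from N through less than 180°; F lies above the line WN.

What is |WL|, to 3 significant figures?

52.8

Checks: |AL| = 9.500 ✓; ∠(AL, LF) = 90.00° ✓; |LF| = 29.80 ✓; |WF| = 77.91 ✓.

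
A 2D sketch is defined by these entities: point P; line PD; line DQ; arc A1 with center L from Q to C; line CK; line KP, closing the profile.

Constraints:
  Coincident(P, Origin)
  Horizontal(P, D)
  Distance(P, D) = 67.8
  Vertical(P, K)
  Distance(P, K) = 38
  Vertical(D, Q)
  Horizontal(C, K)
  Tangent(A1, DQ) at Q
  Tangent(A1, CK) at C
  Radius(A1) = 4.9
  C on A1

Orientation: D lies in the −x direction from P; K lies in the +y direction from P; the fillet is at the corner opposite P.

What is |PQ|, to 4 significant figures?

75.45

The virtual corner opposite P is at (-67.80, 38.00). Tangency of A1 to DQ means the radius LQ is perpendicular to DQ and tangency of A1 to CK means the radius LC is perpendicular to CK, with radius 4.9, so the center L sits 4.9 in from both sides at L = (-62.90, 33.10). That places the tangent points at Q = (-67.80, 33.10) on DQ and C = (-62.90, 38.00) on CK. Then |PQ| = |Q − P| = 75.45.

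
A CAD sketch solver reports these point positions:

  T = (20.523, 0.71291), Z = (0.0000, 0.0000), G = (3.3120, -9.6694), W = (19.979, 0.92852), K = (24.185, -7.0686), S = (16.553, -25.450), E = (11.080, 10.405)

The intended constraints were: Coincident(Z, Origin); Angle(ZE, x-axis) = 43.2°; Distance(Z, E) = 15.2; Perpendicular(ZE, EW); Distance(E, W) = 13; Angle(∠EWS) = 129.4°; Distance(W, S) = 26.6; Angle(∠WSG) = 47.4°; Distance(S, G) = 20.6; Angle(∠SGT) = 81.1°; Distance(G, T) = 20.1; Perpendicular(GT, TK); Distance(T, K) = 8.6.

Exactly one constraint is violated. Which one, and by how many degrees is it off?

Perpendicular(GT, TK) — off by 5.90°.

Z = (0.00, 0.00) ✓; ZE at 43.20° ✓; |ZE| = 15.20 ✓; ∠(ZE, EW) = 90.00° ✓; |EW| = 13.00 ✓; ∠EWS = 129.4° ✓; |WS| = 26.60 ✓; ∠WSG = 47.40° ✓; |SG| = 20.60 ✓; ∠SGT = 81.10° ✓; |GT| = 20.10 ✓; ∠(GT, TK) = 95.90° ✗; |TK| = 8.600 ✓.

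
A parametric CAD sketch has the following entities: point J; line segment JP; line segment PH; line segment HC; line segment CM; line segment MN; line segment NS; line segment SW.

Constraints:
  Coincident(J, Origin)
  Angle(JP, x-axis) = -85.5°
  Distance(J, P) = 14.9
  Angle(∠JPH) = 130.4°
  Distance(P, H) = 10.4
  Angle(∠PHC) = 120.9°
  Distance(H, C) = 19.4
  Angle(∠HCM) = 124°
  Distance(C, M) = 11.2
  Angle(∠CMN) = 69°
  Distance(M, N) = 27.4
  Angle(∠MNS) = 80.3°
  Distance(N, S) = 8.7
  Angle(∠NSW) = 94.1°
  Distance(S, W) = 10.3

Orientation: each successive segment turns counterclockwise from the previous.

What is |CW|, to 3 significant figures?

12.0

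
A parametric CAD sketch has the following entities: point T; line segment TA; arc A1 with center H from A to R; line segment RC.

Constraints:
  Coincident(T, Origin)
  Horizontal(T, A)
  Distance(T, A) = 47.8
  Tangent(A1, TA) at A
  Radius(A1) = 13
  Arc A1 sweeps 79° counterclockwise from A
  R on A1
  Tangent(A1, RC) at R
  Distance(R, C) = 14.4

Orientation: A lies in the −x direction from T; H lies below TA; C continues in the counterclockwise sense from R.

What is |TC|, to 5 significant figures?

67.940

On A1, A sits at bearing 90° from H; a 79° counterclockwise sweep puts R at bearing 169°, so R = H + 13.0·(cos 169°, sin 169°) = (-60.561, -10.519). The tangent condition forces HR to be normal to RC, so RC runs along (−sin 169°, cos 169°); with |RC| = 14.4, C = (-63.309, -24.655). Then |TC| = |C − T| = 67.940.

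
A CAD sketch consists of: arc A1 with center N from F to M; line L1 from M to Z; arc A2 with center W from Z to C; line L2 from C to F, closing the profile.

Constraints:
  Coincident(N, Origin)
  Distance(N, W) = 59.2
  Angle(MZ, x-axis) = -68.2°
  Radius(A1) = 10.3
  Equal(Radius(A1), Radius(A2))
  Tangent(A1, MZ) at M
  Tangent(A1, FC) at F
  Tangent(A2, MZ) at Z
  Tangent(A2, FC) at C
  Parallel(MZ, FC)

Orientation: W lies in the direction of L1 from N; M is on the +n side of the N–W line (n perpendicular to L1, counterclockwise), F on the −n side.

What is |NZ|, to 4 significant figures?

60.09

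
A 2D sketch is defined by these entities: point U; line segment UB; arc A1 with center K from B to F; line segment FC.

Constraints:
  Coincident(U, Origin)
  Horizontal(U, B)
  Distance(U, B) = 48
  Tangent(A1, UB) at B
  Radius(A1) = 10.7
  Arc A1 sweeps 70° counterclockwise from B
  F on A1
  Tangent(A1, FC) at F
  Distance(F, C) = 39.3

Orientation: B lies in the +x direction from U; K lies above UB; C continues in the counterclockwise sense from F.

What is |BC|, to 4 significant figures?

49.85

On A1, B sits at bearing -90° from K; a 70° counterclockwise sweep puts F at bearing -20°, so F = K + 10.7·(cos -20°, sin -20°) = (58.05, 7.040). A1 meets FC tangentially, so KF is at right angles to FC, so FC runs along (−sin -20°, cos -20°); with |FC| = 39.3, C = (71.50, 43.97). Then |BC| = |C − B| = 49.85.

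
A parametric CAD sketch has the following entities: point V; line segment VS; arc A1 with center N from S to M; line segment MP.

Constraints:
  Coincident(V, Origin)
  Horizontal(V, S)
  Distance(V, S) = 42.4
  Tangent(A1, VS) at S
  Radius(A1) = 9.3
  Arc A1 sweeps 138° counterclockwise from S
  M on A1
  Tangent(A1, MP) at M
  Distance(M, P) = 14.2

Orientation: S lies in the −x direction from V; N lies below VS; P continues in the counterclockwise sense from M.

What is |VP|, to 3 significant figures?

45.9

On A1, S sits at bearing 90° from N; a 138° counterclockwise sweep puts M at bearing 228°, so M = N + 9.3·(cos 228°, sin 228°) = (-48.6, -16.2). The tangent condition forces NM to be normal to MP, so MP runs along (−sin 228°, cos 228°); with |MP| = 14.2, P = (-38.1, -25.7). Then |VP| = |P − V| = 45.9.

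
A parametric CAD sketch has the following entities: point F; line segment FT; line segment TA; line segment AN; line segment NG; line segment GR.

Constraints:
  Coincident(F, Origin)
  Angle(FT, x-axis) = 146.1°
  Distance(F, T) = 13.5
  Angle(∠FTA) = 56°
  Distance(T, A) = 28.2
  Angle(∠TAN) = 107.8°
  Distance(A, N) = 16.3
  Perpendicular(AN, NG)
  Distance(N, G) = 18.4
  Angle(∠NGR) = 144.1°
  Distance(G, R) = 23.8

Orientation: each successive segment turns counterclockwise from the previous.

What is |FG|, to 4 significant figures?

12.84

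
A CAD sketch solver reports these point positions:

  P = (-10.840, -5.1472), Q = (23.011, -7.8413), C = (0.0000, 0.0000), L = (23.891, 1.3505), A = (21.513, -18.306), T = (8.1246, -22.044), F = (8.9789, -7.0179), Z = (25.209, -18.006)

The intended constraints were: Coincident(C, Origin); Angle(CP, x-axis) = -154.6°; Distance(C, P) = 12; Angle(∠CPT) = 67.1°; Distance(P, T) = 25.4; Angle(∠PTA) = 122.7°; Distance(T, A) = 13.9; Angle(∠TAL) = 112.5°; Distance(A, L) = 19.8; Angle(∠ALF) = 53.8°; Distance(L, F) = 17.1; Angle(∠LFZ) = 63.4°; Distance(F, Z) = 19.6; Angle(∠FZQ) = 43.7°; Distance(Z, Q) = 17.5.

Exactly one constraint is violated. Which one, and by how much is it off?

Distance(Z, Q) = 17.5 — off by 7.10.

C = (0.00, 0.00) ✓; CP at -154.6° ✓; |CP| = 12.00 ✓; ∠CPT = 67.10° ✓; |PT| = 25.40 ✓; ∠PTA = 122.7° ✓; |TA| = 13.90 ✓; ∠TAL = 112.5° ✓; |AL| = 19.80 ✓; ∠ALF = 53.80° ✓; |LF| = 17.10 ✓; ∠LFZ = 63.40° ✓; |FZ| = 19.60 ✓; ∠FZQ = 43.70° ✓; |ZQ| = 10.40 ✗.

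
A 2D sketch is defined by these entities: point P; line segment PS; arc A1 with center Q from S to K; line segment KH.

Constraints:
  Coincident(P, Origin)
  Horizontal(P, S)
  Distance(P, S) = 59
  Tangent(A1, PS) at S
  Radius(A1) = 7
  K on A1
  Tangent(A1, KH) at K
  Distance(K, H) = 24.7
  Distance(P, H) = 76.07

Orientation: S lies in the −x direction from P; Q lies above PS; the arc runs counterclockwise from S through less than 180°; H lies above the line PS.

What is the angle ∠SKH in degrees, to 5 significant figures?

114.68°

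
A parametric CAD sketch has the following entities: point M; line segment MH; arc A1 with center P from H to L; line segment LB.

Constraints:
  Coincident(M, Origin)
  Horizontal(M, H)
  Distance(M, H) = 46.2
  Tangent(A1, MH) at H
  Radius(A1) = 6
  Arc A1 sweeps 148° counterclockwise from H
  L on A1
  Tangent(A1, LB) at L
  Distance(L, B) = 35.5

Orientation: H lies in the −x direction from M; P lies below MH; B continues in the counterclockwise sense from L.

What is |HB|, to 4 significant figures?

40.24

M is at the origin; M and H share the same y with |MH| = 46.2 and H on the −x side, so H = (-46.20, 0.000). Tangency of A1 to MH means the radius PH is perpendicular to MH, so P = H + (0, -6) = (-46.20, -6.000). On A1, H sits at bearing 90° from P; a 148° counterclockwise sweep puts L at bearing 238°, so L = P + 6.0·(cos 238°, sin 238°) = (-49.38, -11.09). The tangent condition forces PL to be normal to LB, so LB runs along (−sin 238°, cos 238°); with |LB| = 35.5, B = (-19.27, -29.90). Then |HB| = |B − H| = 40.24.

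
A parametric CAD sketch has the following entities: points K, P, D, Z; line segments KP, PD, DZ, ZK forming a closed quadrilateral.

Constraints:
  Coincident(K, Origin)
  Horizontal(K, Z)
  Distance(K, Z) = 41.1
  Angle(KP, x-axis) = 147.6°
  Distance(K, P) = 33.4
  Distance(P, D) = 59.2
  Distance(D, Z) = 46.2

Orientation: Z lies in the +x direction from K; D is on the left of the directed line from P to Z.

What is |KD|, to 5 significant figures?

50.191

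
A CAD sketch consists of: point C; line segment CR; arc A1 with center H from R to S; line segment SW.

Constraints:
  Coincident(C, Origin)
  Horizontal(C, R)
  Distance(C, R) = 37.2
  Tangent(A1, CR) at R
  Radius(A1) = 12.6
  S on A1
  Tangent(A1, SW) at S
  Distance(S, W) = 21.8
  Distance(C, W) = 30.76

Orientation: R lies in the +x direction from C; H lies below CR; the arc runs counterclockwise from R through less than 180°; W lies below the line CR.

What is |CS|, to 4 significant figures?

26.88

Checks: |HS| = 12.60 ✓; ∠(HS, SW) = 90.00° ✓; |SW| = 21.80 ✓; |CW| = 30.76 ✓.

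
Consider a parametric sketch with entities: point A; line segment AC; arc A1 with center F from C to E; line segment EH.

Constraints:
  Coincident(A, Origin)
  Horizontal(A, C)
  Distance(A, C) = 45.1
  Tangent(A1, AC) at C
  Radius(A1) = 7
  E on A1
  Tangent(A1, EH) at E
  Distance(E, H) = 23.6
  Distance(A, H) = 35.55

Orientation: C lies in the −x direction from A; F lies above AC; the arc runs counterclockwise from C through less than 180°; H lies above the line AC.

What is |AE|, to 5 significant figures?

39.283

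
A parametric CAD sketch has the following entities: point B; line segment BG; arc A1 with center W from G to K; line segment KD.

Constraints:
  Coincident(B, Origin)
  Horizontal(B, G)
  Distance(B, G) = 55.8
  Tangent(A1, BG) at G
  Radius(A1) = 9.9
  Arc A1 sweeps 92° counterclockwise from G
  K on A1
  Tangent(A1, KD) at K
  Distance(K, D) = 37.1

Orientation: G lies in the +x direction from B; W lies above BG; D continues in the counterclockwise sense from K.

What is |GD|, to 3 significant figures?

48.1

B is at the origin; BG is horizontal with |BG| = 55.8 and G on the +x side, so G = (55.8, 0.00). The tangent condition forces WG to be normal to BG, so W = G + (0, 9.9) = (55.8, 9.90). On A1, G sits at bearing -90° from W; a 92° counterclockwise sweep puts K at bearing 2°, so K = W + 9.9·(cos 2°, sin 2°) = (65.7, 10.2). Tangency of A1 to KD means the radius WK is perpendicular to KD, so KD runs along (−sin 2°, cos 2°); with |KD| = 37.1, D = (64.4, 47.3). Then |GD| = |D − G| = 48.1.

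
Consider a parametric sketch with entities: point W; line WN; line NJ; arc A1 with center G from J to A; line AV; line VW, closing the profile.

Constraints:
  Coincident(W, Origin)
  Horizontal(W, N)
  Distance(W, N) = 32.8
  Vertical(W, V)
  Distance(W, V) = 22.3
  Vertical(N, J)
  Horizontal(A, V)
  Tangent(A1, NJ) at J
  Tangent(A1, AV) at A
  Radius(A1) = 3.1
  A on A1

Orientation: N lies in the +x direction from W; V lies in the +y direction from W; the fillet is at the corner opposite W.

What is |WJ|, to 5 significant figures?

38.006

W is at the origin; WN is horizontal with |WN| = 32.8 and N on the +x side, so N = (32.800, 0.0000). WV is vertical with |WV| = 22.3 and V on the +y side, so V = (0.0000, 22.300). The virtual corner opposite W is at (32.800, 22.300). Since A1 is tangent to NJ there, GJ ⟂ NJ and since A1 is tangent to AV there, GA ⟂ AV, with radius 3.1, so the center G sits 3.1 in from both sides at G = (29.700, 19.200). That places the tangent points at J = (32.800, 19.200) on NJ and A = (29.700, 22.300) on AV. Then |WJ| = |J − W| = 38.006.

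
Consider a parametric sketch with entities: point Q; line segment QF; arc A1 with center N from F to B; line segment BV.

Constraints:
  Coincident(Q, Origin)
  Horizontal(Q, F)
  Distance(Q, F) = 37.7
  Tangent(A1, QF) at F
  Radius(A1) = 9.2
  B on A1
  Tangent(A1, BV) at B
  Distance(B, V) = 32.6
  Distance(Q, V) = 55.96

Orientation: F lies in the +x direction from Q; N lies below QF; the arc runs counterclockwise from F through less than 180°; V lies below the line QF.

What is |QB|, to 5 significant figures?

30.824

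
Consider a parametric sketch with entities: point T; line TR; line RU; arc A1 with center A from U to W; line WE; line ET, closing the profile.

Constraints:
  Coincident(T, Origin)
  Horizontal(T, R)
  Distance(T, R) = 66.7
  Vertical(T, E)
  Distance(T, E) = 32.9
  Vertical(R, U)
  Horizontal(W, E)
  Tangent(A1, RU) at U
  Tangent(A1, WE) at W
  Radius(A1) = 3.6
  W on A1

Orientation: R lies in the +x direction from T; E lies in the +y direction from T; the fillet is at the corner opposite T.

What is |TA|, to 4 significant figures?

69.57

T is at the origin; T and R share the same y with |TR| = 66.7 and R on the +x side, so R = (66.70, 0.000). TE is vertical with |TE| = 32.9 and E on the +y side, so E = (0.000, 32.90). The virtual corner opposite T is at (66.70, 32.90). A1 meets RU tangentially, so AU is at right angles to RU and tangency of A1 to WE means the radius AW is perpendicular to WE, with radius 3.6, so the center A sits 3.6 in from both sides at A = (63.10, 29.30). Then |TA| = |A − T| = 69.57.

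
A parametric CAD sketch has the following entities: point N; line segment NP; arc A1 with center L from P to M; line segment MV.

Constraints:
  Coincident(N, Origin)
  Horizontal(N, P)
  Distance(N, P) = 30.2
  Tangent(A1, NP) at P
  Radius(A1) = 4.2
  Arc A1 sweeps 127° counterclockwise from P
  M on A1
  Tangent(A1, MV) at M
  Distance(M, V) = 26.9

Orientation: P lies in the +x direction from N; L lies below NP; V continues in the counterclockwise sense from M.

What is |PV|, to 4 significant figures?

30.99

N is at the origin; NP is horizontal with |NP| = 30.2 and P on the +x side, so P = (30.20, 0.000). A1 meets NP tangentially, so LP is at right angles to NP, so L = P + (0, -4.2) = (30.20, -4.200). On A1, P sits at bearing 90° from L; a 127° counterclockwise sweep puts M at bearing 217°, so M = L + 4.2·(cos 217°, sin 217°) = (26.85, -6.728). The tangent condition forces LM to be normal to MV, so MV runs along (−sin 217°, cos 217°); with |MV| = 26.9, V = (43.03, -28.21). Then |PV| = |V − P| = 30.99.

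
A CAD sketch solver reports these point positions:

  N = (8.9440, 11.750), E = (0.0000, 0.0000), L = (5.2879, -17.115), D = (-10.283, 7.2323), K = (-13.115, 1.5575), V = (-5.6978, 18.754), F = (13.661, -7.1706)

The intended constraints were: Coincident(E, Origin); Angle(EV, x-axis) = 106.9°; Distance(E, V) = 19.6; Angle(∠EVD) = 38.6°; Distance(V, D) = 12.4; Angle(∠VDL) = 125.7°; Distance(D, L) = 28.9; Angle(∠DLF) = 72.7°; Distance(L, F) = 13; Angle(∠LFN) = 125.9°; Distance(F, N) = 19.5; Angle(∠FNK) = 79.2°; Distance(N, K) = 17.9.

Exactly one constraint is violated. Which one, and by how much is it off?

Distance(N, K) = 17.9 — off by 6.40.

E = (0.00, 0.00) ✓; EV at 106.9° ✓; |EV| = 19.60 ✓; ∠EVD = 38.60° ✓; |VD| = 12.40 ✓; ∠VDL = 125.7° ✓; |DL| = 28.90 ✓; ∠DLF = 72.70° ✓; |LF| = 13.00 ✓; ∠LFN = 125.9° ✓; |FN| = 19.50 ✓; ∠FNK = 79.20° ✓; |NK| = 24.30 ✗.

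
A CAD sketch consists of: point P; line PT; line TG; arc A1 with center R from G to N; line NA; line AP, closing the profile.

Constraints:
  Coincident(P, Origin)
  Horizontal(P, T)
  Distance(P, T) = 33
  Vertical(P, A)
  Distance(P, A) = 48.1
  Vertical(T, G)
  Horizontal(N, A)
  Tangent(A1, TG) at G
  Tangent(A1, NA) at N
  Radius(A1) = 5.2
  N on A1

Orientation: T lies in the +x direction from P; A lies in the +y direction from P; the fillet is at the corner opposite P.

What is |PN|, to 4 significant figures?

55.56

P is at the origin; PT is horizontal with |PT| = 33.0 and T on the +x side, so T = (33.00, 0.000). P and A share the same x with |PA| = 48.1 and A on the +y side, so A = (0.000, 48.10). The virtual corner opposite P is at (33.00, 48.10). The tangent condition forces RG to be normal to TG and A1 meets NA tangentially, so RN is at right angles to NA, with radius 5.2, so the center R sits 5.2 in from both sides at R = (27.80, 42.90). That places the tangent points at G = (33.00, 42.90) on TG and N = (27.80, 48.10) on NA. Then |PN| = |N − P| = 55.56.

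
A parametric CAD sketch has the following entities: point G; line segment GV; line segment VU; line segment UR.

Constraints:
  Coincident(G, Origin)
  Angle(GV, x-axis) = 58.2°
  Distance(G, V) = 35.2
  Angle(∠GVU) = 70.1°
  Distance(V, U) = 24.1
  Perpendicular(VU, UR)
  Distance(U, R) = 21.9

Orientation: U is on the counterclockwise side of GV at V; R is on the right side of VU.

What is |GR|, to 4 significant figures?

56.32

G is at the origin; GV runs at 58.2° with length 35.2, so V = 35.2·(cos 58.2°, sin 58.2°) = (18.55, 29.92). ∠GVU = 70.1°, so VU runs at 58.2° + (180° − 70.1°) = 168.1° from the x-axis; with |VU| = 24.1, U = V + 24.1·(cos 168.1°, sin 168.1°) = (-5.033, 34.89). VU is perpendicular to UR; with |UR| = 21.9 on the right of VU, R = U + 21.9·(0.2062, 0.9785) = (-0.5174, 56.32). Then |GR| = |R − G| = 56.32.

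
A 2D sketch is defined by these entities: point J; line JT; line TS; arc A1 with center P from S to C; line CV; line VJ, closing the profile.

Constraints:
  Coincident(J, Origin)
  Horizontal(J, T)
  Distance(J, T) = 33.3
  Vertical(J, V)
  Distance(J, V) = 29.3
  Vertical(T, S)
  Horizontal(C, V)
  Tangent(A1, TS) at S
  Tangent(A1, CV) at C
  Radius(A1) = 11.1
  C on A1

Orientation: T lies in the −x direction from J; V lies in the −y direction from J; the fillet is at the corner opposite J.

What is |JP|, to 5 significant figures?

28.707

J is at the origin; JT is horizontal with |JT| = 33.3 and T on the −x side, so T = (-33.300, 0.0000). J and V share the same x with |JV| = 29.3 and V on the −y side, so V = (0.0000, -29.300). The virtual corner opposite J is at (-33.300, -29.300). Tangency of A1 to TS means the radius PS is perpendicular to TS and the tangent condition forces PC to be normal to CV, with radius 11.1, so the center P sits 11.1 in from both sides at P = (-22.200, -18.200). Then |JP| = |P − J| = 28.707.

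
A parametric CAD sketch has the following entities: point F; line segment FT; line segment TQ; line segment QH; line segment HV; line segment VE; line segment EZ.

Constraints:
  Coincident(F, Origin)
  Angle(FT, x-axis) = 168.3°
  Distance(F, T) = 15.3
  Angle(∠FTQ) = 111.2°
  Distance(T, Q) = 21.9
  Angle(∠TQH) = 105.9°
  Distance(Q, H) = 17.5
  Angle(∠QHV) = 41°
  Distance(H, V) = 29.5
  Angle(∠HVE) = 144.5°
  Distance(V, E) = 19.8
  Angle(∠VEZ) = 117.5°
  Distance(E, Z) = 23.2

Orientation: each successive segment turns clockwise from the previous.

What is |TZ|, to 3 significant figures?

36.6

F is at the origin; FT runs at 168.3° with length 15.3, so T = (-15.0, 3.10). ∠FTQ = 111.2° gives TQ at 99.5° from the x-axis; with |TQ| = 21.9, Q = (-18.6, 24.7). ∠TQH = 105.9° gives QH at 25.4° from the x-axis; with |QH| = 17.5, H = (-2.79, 32.2). ∠QHV = 41.0° gives HV at -114° from the x-axis; with |HV| = 29.5, V = (-14.6, 5.18). ∠HVE = 144.5° gives VE at -149° from the x-axis; with |VE| = 19.8, E = (-31.6, -4.99). ∠VEZ = 117.5° gives EZ at 148° from the x-axis; with |EZ| = 23.2, Z = (-51.3, 7.16). Then |TZ| = |Z − T| = 36.6.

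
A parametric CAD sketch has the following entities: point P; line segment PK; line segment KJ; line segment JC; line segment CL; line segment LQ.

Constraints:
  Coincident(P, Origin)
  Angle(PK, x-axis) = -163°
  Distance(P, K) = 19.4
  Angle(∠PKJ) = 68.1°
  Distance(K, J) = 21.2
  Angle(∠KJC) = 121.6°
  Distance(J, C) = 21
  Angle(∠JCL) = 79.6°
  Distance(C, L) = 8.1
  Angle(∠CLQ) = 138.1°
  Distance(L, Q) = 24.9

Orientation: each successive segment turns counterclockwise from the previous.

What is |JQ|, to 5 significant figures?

23.195

P is at the origin; PK runs at -163.0° with length 19.4, so K = (-18.552, -5.6720). ∠PKJ = 68.1° gives KJ at -51.100° from the x-axis; with |KJ| = 21.2, J = (-5.2395, -22.171). ∠KJC = 121.6° gives JC at 7.3000° from the x-axis; with |JC| = 21.0, C = (15.590, -19.502). ∠JCL = 79.6° gives CL at 107.70° from the x-axis; with |CL| = 8.1, L = (13.128, -11.786). ∠CLQ = 138.1° gives LQ at 149.60° from the x-axis; with |LQ| = 24.9, Q = (-8.3490, 0.81439). Then |JQ| = |Q − J| = 23.195.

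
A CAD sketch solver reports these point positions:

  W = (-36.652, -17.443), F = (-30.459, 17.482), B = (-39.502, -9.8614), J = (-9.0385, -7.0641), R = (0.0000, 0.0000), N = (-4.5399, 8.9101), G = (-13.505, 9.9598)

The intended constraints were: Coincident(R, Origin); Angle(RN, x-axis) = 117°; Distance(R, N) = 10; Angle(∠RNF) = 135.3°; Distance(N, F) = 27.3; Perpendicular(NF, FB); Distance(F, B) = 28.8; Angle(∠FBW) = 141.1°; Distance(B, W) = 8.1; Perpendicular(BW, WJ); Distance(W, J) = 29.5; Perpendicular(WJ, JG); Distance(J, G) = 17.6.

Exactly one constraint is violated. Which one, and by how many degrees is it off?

Perpendicular(WJ, JG) — off by 5.90°.

R = (0.00, 0.00) ✓; RN at 117.0° ✓; |RN| = 10.00 ✓; ∠RNF = 135.3° ✓; |NF| = 27.30 ✓; ∠(NF, FB) = 90.00° ✓; |FB| = 28.80 ✓; ∠FBW = 141.1° ✓; |BW| = 8.100 ✓; ∠(BW, WJ) = 90.00° ✓; |WJ| = 29.50 ✓; ∠(WJ, JG) = 84.10° ✗; |JG| = 17.60 ✓.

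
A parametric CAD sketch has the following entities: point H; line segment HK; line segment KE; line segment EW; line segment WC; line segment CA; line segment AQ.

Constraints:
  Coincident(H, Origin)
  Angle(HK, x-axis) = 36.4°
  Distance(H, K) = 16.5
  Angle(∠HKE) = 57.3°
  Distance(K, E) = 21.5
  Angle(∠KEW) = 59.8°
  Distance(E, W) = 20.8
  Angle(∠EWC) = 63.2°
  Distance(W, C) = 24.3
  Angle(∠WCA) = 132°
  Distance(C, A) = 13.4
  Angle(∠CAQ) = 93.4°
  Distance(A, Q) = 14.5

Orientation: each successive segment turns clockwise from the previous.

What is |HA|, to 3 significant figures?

30.2

H is at the origin; HK runs at 36.4° with length 16.5, so K = (13.3, 9.79). ∠HKE = 57.3° gives KE at -86.3° from the x-axis; with |KE| = 21.5, E = (14.7, -11.7). ∠KEW = 59.8° gives EW at 154° from the x-axis; with |EW| = 20.8, W = (-3.95, -2.38). ∠EWC = 63.2° gives WC at 36.7° from the x-axis; with |WC| = 24.3, C = (15.5, 12.1). ∠WCA = 132.0° gives CA at -11.3° from the x-axis; with |CA| = 13.4, A = (28.7, 9.51). Then |HA| = |A − H| = 30.2.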